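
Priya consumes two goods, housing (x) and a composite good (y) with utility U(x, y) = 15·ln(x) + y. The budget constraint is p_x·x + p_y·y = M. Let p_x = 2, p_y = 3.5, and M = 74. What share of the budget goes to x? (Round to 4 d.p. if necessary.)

share on x = 0.7095

MU_x = 15/x, MU_y = 1. Tangency: 15/x = p_x/p_y.
So x*(p_x,p_y) = 15·p_y/p_x, independent of income; and y* = (M − 15·p_y)/p_y.
At the given prices: x* = 15·3.5/2 = 26.25, and y* = 6.1429.
Expenditure on x: 2·26.25 = 52.5; share = 0.7095.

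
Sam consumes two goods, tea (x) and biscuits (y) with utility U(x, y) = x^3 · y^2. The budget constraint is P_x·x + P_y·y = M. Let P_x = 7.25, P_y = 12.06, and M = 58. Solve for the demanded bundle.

x* = 4.8, y* = 1.9237

MU_x/MU_y = (3·y)/(2·x); tangency sets this equal to P_x/P_y.
So 3·P_y·y = 2·P_x·x; combined with the budget, a share 0.6 of income goes to x.
Demand: x*(P_x,P_y,M) = 0.6·M/P_x and y* = 0.4·M/P_y.
At P_x=7.25, P_y=12.06, M=58: x* = 0.6·58/7.25 = 4.8, y* = 1.9237.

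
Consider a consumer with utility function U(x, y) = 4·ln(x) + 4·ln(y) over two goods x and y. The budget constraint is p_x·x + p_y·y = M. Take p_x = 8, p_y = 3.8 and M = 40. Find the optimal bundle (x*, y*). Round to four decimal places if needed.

Demand: x*(p_x,p_y,M) = 0.5·M/p_x and y* = 0.5·M/p_y.
At p_x=8, p_y=3.8, M=40: x* = 0.5·40/8 = 2.5, y* = 5.2632.

x* = 2.5, y* = 5.2632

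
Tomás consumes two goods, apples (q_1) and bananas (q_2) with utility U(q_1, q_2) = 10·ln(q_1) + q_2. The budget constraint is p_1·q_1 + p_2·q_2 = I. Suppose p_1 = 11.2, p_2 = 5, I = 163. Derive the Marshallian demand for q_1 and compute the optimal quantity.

Set MRS = p_1/p_2: (10/q_1)/1 = p_1/p_2.
So q_1*(p_1,p_2) = 10·p_2/p_1, independent of income; and q_2* = (I − 10·p_2)/p_2.
At the given prices: q_1* = 10·5/11.2 = 4.4643.

q_1* = 4.4643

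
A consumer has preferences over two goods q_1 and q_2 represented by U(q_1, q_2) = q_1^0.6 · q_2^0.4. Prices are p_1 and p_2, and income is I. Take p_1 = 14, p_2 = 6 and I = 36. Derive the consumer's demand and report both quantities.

The MRS is (3/2)·q_2/q_1. Set MRS = p_1/p_2.
So 0.6·p_2·q_2 = 0.4·p_1·q_1; combined with the budget, a share 0.6 of income goes to q_1.
Demand: q_1*(p_1,p_2,I) = 0.6·I/p_1 and q_2* = 0.4·I/p_2.
At p_1=14, p_2=6, I=36: q_1* = 0.6·36/14 = 1.5429, q_2* = 2.4.

q_1* = 1.5429, q_2* = 2.4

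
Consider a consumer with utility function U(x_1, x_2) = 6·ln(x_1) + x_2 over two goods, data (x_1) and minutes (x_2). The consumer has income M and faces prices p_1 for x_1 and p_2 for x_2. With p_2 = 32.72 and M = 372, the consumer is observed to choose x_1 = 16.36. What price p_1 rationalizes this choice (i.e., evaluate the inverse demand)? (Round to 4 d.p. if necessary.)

p_1 = 12

MU_x_1 = 6/x_1, MU_x_2 = 1. Tangency: 6/x_1 = p_1/p_2.
So x_1*(p_1,p_2) = 6·p_2/p_1, independent of income; and x_2* = (M − 6·p_2)/p_2.
Set x_1* = 16.36 in the demand function and solve for p_1: p_1 = 12.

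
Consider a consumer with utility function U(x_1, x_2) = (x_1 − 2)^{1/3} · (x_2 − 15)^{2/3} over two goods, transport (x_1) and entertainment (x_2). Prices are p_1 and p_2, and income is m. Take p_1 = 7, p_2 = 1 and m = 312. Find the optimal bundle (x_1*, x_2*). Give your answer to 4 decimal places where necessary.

MRS = (1/2)·(x_2−15)/(x_1−2). Tangency with p_1/p_2 gives x_2−15 = 2·(p_1/p_2)·(x_1−2).
Substituting into the budget: x_1* = 2 + 1/3·(m − 2·p_1 − 15·p_2)/p_1, and x_2* = 15 + 2/3·(…)/p_2.
Discretionary income = 312 − 2·7 − 15·1 = 283; x_1* = 2 + 1/3·283/7 = 15.4762; x_2* = 15 + 2/3·283/1 = 203.6667.

x_1* = 15.4762, x_2* = 203.6667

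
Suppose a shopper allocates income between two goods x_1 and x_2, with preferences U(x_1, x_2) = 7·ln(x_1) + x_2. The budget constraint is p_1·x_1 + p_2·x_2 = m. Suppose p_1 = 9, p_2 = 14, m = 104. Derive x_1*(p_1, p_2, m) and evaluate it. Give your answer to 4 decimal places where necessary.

x_1* = 10.8889

MU_x_1 = 7/x_1, MU_x_2 = 1. Tangency: 7/x_1 = p_1/p_2.
So x_1*(p_1,p_2) = 7·p_2/p_1, independent of income; and x_2* = (m − 7·p_2)/p_2.
At the given prices: x_1* = 7·14/9 = 10.8889.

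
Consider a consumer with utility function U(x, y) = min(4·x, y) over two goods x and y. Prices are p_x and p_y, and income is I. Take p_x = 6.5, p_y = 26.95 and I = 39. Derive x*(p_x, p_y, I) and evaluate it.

x* = 0.3412

With perfect complements, no substitution: consume in ratio x:y = 1:4.
Budget: p_x·x + p_y·4·x = I, so (p_x + 4·p_y)·x = I.
Demand: x*(p_x,p_y,I) = I/(p_x + 4·p_y), y* = 4·I/(p_x + 4·p_y).
Here 6.5 + 4·26.95 = 114.3, giving x* = 0.3412.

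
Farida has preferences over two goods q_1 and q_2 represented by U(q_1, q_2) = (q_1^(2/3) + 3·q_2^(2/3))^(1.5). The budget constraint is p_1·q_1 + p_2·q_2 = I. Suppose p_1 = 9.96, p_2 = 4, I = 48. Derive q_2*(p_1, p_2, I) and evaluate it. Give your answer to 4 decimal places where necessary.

q_2* = 11.9287

Substitute q_2 = (q_2/q_1)·q_1 into the budget: q_1* = I/(p_1 + p_2·(q_2/q_1)).
Numerically q_2/q_1 = 416.832723, so q_1* = 48/(9.96 + 4·416.832723) = 0.0286 and q_2* = 416.832723·0.0286 = 11.9287.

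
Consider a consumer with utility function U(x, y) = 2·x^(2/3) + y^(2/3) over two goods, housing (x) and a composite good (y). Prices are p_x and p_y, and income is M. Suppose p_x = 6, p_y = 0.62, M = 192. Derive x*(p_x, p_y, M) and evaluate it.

x* = 2.5184

From the CES first-order condition, 2·(y/x)^(1/3) = p_x/p_y.
Hence y/x = ((1/2)·p_x/p_y)^(1/(1/3)), i.e. raised to the 3 power.
With the ratio pinned down, the budget gives x* = M/(p_x + p_y·(y/x)) and y* = (y/x)·x*.
Numerically y/x = 113.289248, so x* = 192/(6 + 0.62·113.289248) = 2.5184.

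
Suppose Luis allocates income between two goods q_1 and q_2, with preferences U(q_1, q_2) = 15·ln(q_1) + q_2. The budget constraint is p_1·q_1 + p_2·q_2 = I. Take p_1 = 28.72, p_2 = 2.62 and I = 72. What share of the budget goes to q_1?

Set MRS = p_1/p_2: (15/q_1)/1 = p_1/p_2.
So q_1*(p_1,p_2) = 15·p_2/p_1, independent of income; and q_2* = (I − 15·p_2)/p_2.
At the given prices: q_1* = 15·2.62/28.72 = 1.3684, and q_2* = 12.4809.
Expenditure on q_1: 28.72·1.3684 = 39.3; share = 0.5458.

share on q_1 = 0.5458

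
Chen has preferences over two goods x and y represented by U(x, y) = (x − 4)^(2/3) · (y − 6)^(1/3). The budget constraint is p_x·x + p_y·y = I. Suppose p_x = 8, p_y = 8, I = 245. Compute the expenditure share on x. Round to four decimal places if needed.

Let x' = x−4, y' = y−6. MRS = 2·y'/x' = p_x/p_y.
Substituting into the budget: x* = 4 + 2/3·(I − 4·p_x − 6·p_y)/p_x, and y* = 6 + 1/3·(…)/p_y.
Discretionary income = 245 − 4·8 − 6·8 = 165; x* = 4 + 2/3·165/8 = 17.75; y* = 6 + 1/3·165/8 = 12.875.
Expenditure on x: 8·17.75 = 142; share = 0.5796.

share on x = 0.5796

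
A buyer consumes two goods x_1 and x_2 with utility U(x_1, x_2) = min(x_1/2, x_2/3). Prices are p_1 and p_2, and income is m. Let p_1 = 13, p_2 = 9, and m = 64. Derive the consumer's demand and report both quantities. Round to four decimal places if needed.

x_1* = 2.4151, x_2* = 3.6226

Here 2·13 + 3·9 = 53, giving x_1* = 2.4151 and x_2* = 3.6226.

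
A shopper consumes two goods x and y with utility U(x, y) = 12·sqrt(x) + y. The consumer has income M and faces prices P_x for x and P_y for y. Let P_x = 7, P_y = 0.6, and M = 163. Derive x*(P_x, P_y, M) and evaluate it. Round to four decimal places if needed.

x* = 0.2645

Set MRS = P_x/P_y: 6·x^(−1/2) = P_x/P_y.
Thus x* = (6·P_y/P_x)² — independent of M — with the rest of income spent on y.
Plugging in: x* = (6·0.6/7)² = 0.2645.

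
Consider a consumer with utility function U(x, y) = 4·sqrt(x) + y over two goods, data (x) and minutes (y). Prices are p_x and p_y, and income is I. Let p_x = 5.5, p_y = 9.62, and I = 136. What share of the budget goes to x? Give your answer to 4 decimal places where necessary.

share on x = 0.4949

Thus x* = (2·p_y/p_x)² — independent of I — with the rest of income spent on y.
Plugging in: x* = (2·9.62/5.5)² = 12.2373, y* = 7.1409.
Expenditure on x: 5.5·12.2373 = 67.305; share = 0.4949.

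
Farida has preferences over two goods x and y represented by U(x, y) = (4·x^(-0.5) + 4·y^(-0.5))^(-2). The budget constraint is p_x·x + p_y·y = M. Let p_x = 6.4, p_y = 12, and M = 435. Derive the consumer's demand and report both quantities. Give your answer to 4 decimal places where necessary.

x* = 30.4369, y* = 20.017

From the CES first-order condition, (y/x)^(1.5) = p_x/p_y.
Solve for the ratio: y/x = [p_x/p_y]^(2/3).
With the ratio pinned down, the budget gives x* = M/(p_x + p_y·(y/x)) and y* = (y/x)·x*.
Numerically y/x = 0.657657, so x* = 435/(6.4 + 12·0.657657) = 30.4369 and y* = 0.657657·30.4369 = 20.017.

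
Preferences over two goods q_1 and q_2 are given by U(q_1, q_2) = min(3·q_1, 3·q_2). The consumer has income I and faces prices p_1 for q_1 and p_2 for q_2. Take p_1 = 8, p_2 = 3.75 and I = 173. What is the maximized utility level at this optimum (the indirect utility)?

Leontief preferences: the optimum is at the kink where q_1/3 = q_2/3, i.e. q_2 = q_1.
Budget: p_1·q_1 + p_2·q_1 = I, so (3·p_1 + 3·p_2)·q_1 = 3·I.
Demand: q_1*(p_1,p_2,I) = 3·I/(3·p_1 + 3·p_2), q_2* = 3·I/(3·p_1 + 3·p_2).
Here 3·8 + 3·3.75 = 35.25, giving q_1* = 14.7234 and q_2* = 14.7234.
Utility at the optimum: U(14.7234, 14.7234) = 44.1702.

V = 44.1702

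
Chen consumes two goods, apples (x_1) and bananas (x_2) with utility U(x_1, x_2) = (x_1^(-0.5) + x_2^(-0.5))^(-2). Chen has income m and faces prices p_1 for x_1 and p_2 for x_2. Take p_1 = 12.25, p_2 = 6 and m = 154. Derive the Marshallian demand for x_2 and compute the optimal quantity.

x_2* = 11.3138

MRS = MU_x_1/MU_x_2 = (x_2/x_1)^(1.5). Set equal to p_1/p_2.
Hence x_2/x_1 = (p_1/p_2)^(1/(1.5)), i.e. raised to the 2/3 power.
Substitute x_2 = (x_2/x_1)·x_1 into the budget: x_1* = m/(p_1 + p_2·(x_2/x_1)).
Numerically x_2/x_1 = 1.609372, so x_1* = 154/(12.25 + 6·1.609372) = 7.03 and x_2* = 1.609372·7.03 = 11.3138.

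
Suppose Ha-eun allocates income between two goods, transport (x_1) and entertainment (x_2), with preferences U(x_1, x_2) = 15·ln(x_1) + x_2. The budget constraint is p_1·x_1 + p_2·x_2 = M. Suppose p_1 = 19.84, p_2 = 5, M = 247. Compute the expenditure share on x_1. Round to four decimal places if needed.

So x_1*(p_1,p_2) = 15·p_2/p_1, independent of income; and x_2* = (M − 15·p_2)/p_2.
At the given prices: x_1* = 15·5/19.84 = 3.7802, and x_2* = 34.4.
Expenditure on x_1: 19.84·3.7802 = 75; share = 0.3036.

share on x_1 = 0.3036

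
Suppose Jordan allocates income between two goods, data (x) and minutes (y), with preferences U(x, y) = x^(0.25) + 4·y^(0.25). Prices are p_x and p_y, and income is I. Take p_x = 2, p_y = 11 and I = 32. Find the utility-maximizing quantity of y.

MRS = MU_x/MU_y = (1/4)·(y/x)^(0.75). Set equal to p_x/p_y.
Solve for the ratio: y/x = [4·p_x/p_y]^(4/3).
With the ratio pinned down, the budget gives x* = I/(p_x + p_y·(y/x)) and y* = (y/x)·x*.
Numerically y/x = 0.654028, so x* = 32/(2 + 11·0.654028) = 3.4804 and y* = 0.654028·3.4804 = 2.2763.

y* = 2.2763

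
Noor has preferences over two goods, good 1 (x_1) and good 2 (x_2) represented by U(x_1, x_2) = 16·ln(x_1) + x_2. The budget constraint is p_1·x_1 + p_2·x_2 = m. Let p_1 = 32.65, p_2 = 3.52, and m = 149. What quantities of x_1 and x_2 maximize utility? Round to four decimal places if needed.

x_1* = 1.725, x_2* = 26.3295

Set MRS = p_1/p_2: (16/x_1)/1 = p_1/p_2.
So x_1*(p_1,p_2) = 16·p_2/p_1, independent of income; and x_2* = (m − 16·p_2)/p_2.
At the given prices: x_1* = 16·3.52/32.65 = 1.725, and x_2* = 26.3295.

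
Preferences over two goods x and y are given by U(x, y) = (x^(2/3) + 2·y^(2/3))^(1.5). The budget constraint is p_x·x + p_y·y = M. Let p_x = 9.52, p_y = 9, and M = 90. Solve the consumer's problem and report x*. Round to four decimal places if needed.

x* = 0.95

MU_x ∝ x^(-1/3), MU_y ∝ 2·y^(-1/3), so MRS = (1/2)·(y/x)^(1/3) = p_x/p_y.
Solve for the ratio: y/x = [2·p_x/p_y]^(3).
Substitute y = (y/x)·x into the budget: x* = M/(p_x + p_y·(y/x)).
Numerically y/x = 9.468328, so x* = 90/(9.52 + 9·9.468328) = 0.95.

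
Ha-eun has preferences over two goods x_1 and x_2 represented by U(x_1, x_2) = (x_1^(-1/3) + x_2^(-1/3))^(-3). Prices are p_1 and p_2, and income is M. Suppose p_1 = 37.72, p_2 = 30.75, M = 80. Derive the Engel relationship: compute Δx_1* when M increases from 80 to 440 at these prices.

Δx_1* = 4.8938

Numerically x_2/x_1 = 1.165588, so x_1* = 80/(37.72 + 30.75·1.165588) = 1.0875.
At M' = 440: x_1* = 5.9814. Change: 5.9814 − 1.0875 = 4.8938.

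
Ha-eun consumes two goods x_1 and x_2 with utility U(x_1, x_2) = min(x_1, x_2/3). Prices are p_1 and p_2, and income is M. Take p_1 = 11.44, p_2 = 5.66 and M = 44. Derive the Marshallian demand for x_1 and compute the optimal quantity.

Leontief preferences: the optimum is at the kink where x_1/1 = x_2/3, i.e. x_2 = 3·x_1.
Budget: p_1·x_1 + p_2·3·x_1 = M, so (p_1 + 3·p_2)·x_1 = M.
Demand: x_1*(p_1,p_2,M) = M/(p_1 + 3·p_2), x_2* = 3·M/(p_1 + 3·p_2).
Here 11.44 + 3·5.66 = 28.42, giving x_1* = 1.5482.

x_1* = 1.5482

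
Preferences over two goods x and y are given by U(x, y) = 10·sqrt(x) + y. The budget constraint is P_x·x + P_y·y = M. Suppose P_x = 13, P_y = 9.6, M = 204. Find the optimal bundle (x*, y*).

Solve: √x = 5·P_y/P_x, so x*(P_x,P_y) = (5·P_y/P_x)², and y* = (M − P_x·x*)/P_y.
Plugging in: x* = (5·9.6/13)² = 13.6331, y* = 2.7885.

x* = 13.6331, y* = 2.7885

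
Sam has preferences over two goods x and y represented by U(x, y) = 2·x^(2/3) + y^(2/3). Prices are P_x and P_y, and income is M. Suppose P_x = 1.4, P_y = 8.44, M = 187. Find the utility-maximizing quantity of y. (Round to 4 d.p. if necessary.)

MU_x ∝ 2·x^(-1/3), MU_y ∝ y^(-1/3), so MRS = 2·(y/x)^(1/3) = P_x/P_y.
Hence y/x = ((1/2)·P_x/P_y)^(1/(1/3)), i.e. raised to the 3 power.
With the ratio pinned down, the budget gives x* = M/(P_x + P_y·(y/x)) and y* = (y/x)·x*.
Numerically y/x = 0.000571, so x* = 187/(1.4 + 8.44·0.000571) = 133.1136 and y* = 0.000571·133.1136 = 0.0759.

y* = 0.0759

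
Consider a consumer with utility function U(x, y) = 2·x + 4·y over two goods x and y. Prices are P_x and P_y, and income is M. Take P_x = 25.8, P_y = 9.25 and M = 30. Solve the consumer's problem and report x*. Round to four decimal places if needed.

x* = 0

Perfect substitutes: compare marginal utility per dollar. 2/P_x vs 4/P_y → 0.0775 vs 0.4324.
y gives more utility per dollar, so spend all income on y: y* = M/P_y, x* = 0.
Numerically: x* = 0, y* = 3.2432.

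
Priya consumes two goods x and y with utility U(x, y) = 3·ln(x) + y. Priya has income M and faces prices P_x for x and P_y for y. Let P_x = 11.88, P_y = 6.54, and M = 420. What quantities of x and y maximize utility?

Set MRS = P_x/P_y: (3/x)/1 = P_x/P_y.
So x*(P_x,P_y) = 3·P_y/P_x, independent of income; and y* = (M − 3·P_y)/P_y.
At the given prices: x* = 3·6.54/11.88 = 1.6515, and y* = 61.2202.

x* = 1.6515, y* = 61.2202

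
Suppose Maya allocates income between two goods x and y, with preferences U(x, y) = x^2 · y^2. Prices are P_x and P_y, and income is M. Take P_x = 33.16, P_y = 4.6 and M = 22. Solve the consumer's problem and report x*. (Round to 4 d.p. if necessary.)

MU_x/MU_y = (2·y)/(2·x); tangency sets this equal to P_x/P_y.
Rearranging, P_y·y = P_x·x. Substituting into the budget gives P_x·x·(1 + 1) = M.
Demand: x*(P_x,P_y,M) = 0.5·M/P_x and y* = 0.5·M/P_y.
At P_x=33.16, P_y=4.6, M=22: x* = 0.5·22/33.16 = 0.3317.

x* = 0.3317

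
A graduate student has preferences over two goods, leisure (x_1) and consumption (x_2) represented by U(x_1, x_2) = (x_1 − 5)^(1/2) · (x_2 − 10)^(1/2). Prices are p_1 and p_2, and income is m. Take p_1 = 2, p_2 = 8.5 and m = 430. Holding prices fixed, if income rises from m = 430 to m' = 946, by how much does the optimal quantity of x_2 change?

Let x_1' = x_1−5, x_2' = x_2−10. MRS = x_2'/x_1' = p_1/p_2.
Substituting into the budget: x_1* = 5 + 0.5·(m − 5·p_1 − 10·p_2)/p_1, and x_2* = 10 + 0.5·(…)/p_2.
Discretionary income = 430 − 5·2 − 10·8.5 = 335; x_2* = 10 + 0.5·335/8.5 = 29.7059.
At m' = 946: x_2* = 60.0588. Change: 60.0588 − 29.7059 = 30.3529.

Δx_2* = 30.3529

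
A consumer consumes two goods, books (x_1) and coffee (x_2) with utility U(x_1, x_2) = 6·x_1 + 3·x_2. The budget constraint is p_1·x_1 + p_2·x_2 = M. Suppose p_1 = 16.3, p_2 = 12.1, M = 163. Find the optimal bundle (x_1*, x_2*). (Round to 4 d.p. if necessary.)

Perfect substitutes: compare marginal utility per dollar. 6/p_1 vs 3/p_2 → 0.3681 vs 0.2479.
x_1 gives more utility per dollar, so spend all income on x_1: x_1* = M/p_1, x_2* = 0.
Numerically: x_1* = 10, x_2* = 0.

x_1* = 10, x_2* = 0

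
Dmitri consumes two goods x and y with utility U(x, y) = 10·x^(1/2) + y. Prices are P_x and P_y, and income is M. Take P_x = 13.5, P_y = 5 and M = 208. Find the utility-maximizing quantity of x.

x* = 3.4294

Set MRS = P_x/P_y: 5·x^(−1/2) = P_x/P_y.
Thus x* = (5·P_y/P_x)² — independent of M — with the rest of income spent on y.
Plugging in: x* = (5·5/13.5)² = 3.4294.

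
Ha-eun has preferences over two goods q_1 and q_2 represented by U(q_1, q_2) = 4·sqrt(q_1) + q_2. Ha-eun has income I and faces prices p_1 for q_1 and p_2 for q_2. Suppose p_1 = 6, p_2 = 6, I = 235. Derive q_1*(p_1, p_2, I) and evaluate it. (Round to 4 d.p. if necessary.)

Utility is quasi-linear in q_2; the FOC for q_1 is 2/√q_1 = p_1/p_2.
Thus q_1* = (2·p_2/p_1)² — independent of I — with the rest of income spent on q_2.
Plugging in: q_1* = (2·6/6)² = 4.

q_1* = 4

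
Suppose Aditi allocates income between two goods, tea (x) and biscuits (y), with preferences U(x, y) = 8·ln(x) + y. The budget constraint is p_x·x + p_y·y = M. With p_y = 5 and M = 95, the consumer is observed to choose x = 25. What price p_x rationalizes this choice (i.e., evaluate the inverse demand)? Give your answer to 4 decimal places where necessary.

Set MRS = p_x/p_y: (8/x)/1 = p_x/p_y.
So x*(p_x,p_y) = 8·p_y/p_x, independent of income; and y* = (M − 8·p_y)/p_y.
Set x* = 25 in the demand function and solve for p_x: p_x = 1.6.

p_x = 1.6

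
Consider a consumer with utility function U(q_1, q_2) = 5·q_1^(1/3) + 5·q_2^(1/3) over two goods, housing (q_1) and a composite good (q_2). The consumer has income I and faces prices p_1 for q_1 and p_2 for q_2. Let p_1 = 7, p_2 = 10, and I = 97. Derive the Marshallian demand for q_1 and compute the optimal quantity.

MRS = MU_q_1/MU_q_2 = (q_2/q_1)^(2/3). Set equal to p_1/p_2.
Solve for the ratio: q_2/q_1 = [p_1/p_2]^(1.5).
Substitute q_2 = (q_2/q_1)·q_1 into the budget: q_1* = I/(p_1 + p_2·(q_2/q_1)).
Numerically q_2/q_1 = 0.585662, so q_1* = 97/(7 + 10·0.585662) = 7.5448.

q_1* = 7.5448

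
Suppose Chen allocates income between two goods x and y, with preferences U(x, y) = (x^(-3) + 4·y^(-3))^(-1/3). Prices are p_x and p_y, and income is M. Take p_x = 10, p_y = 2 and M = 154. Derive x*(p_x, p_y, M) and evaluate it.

MRS = MU_x/MU_y = (1/4)·(y/x)^(4). Set equal to p_x/p_y.
Hence y/x = (4·p_x/p_y)^(1/(4)), i.e. raised to the 0.25 power.
Substitute y = (y/x)·x into the budget: x* = M/(p_x + p_y·(y/x)).
Numerically y/x = 2.114743, so x* = 154/(10 + 2·2.114743) = 10.8226.

x* = 10.8226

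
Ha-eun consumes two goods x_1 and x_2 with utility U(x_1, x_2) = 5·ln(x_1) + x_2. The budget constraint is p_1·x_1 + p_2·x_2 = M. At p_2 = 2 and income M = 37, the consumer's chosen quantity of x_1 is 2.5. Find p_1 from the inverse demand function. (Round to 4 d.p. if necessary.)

MU_x_1 = 5/x_1, MU_x_2 = 1. Tangency: 5/x_1 = p_1/p_2.
So x_1*(p_1,p_2) = 5·p_2/p_1, independent of income; and x_2* = (M − 5·p_2)/p_2.
Set x_1* = 2.5 in the demand function and solve for p_1: p_1 = 4.

p_1 = 4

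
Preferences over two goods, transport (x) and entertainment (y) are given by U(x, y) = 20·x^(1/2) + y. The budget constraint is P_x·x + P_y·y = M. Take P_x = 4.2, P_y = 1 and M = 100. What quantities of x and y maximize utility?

x* = 5.6689, y* = 76.1905

Plugging in: x* = (10·1/4.2)² = 5.6689, y* = 76.1905.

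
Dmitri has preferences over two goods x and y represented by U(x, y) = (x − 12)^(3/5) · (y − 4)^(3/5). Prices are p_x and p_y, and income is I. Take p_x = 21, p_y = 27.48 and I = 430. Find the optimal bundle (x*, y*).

Let x' = x−12, y' = y−4. MRS = y'/x' = p_x/p_y.
After buying the subsistence bundle (12, 4), a share 0.5 of the remaining income goes to x: x* = 12 + 0.5·(I − 12p_x − 4p_y)/p_x.
Discretionary income = 430 − 12·21 − 4·27.48 = 68.08; x* = 12 + 0.5·68.08/21 = 13.621; y* = 4 + 0.5·68.08/27.48 = 5.2387.

x* = 13.621, y* = 5.2387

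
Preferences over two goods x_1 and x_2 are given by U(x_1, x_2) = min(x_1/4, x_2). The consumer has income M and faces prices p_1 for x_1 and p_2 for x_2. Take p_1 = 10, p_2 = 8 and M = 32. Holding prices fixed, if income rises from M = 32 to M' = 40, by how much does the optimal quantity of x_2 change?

Δx_2* = 0.1667

Here 4·10 + 8 = 48, giving x_2* = 0.6667.
At M' = 40: x_2* = 0.8333. Change: 0.8333 − 0.6667 = 0.1667.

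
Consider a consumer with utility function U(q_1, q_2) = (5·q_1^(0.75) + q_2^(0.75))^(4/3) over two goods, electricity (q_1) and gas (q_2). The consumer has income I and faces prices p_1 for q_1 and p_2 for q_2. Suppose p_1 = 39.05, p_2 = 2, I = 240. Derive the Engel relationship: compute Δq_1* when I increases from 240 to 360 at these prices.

MRS = MU_q_1/MU_q_2 = 5·(q_2/q_1)^(0.25). Set equal to p_1/p_2.
Solve for the ratio: q_2/q_1 = [(1/5)·p_1/p_2]^(4).
Substitute q_2 = (q_2/q_1)·q_1 into the budget: q_1* = I/(p_1 + p_2·(q_2/q_1)).
Numerically q_2/q_1 = 232.532763, so q_1* = 240/(39.05 + 2·232.532763) = 0.4761.
At I' = 360: q_1* = 0.7141. Change: 0.7141 − 0.4761 = 0.238.

Δq_1* = 0.238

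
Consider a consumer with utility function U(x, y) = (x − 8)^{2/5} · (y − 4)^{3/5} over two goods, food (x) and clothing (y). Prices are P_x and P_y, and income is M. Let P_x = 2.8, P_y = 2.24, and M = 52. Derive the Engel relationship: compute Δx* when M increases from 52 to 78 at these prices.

Δx* = 3.7143

MRS = (2/3)·(y−4)/(x−8). Tangency with P_x/P_y gives y−4 = (3/2)·(P_x/P_y)·(x−8).
Substituting into the budget: x* = 8 + 0.4·(M − 8·P_x − 4·P_y)/P_x, and y* = 4 + 0.6·(…)/P_y.
Discretionary income = 52 − 8·2.8 − 4·2.24 = 20.64; x* = 8 + 0.4·20.64/2.8 = 10.9486.
At M' = 78: x* = 14.6629. Change: 14.6629 − 10.9486 = 3.7143.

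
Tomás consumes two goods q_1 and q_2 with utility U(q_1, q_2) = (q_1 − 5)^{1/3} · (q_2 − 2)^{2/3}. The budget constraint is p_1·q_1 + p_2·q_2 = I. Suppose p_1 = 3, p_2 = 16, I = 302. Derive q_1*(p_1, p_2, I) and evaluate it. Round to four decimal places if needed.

MRS = (1/2)·(q_2−2)/(q_1−5). Tangency with p_1/p_2 gives q_2−2 = 2·(p_1/p_2)·(q_1−5).
Substituting into the budget: q_1* = 5 + 1/3·(I − 5·p_1 − 2·p_2)/p_1, and q_2* = 2 + 2/3·(…)/p_2.
Discretionary income = 302 − 5·3 − 2·16 = 255; q_1* = 5 + 1/3·255/3 = 33.3333.

q_1* = 33.3333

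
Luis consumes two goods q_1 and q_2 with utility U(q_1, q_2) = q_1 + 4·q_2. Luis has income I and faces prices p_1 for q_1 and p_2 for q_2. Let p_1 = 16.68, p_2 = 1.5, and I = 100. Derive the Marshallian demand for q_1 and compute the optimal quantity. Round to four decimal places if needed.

Linear utility — the consumer picks whichever good has higher MU/price: 1/16.68 = 0.06 vs 4/1.5 = 2.6667.
q_2 gives more utility per dollar, so spend all income on q_2: q_2* = I/p_2, q_1* = 0.
Numerically: q_1* = 0, q_2* = 66.6667.

q_1* = 0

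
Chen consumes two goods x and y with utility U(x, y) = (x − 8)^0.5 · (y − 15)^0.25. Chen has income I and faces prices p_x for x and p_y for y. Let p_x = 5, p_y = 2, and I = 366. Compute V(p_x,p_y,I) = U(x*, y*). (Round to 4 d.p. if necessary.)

V = 16.6495

This is Cobb-Douglas in (x−8, y−15): tangency gives 0.5·p_y·(y−15) = 0.25·p_x·(x−8).
Substituting into the budget: x* = 8 + 2/3·(I − 8·p_x − 15·p_y)/p_x, and y* = 15 + 1/3·(…)/p_y.
Discretionary income = 366 − 8·5 − 15·2 = 296; x* = 8 + 2/3·296/5 = 47.4667; y* = 15 + 1/3·296/2 = 64.3333.
Utility at the optimum: U(47.4667, 64.3333) = 16.6495.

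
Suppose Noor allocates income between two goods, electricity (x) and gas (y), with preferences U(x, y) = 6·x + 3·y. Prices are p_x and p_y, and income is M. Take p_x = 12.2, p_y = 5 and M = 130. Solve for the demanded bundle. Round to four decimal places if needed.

x* = 0, y* = 26

Perfect substitutes: compare marginal utility per dollar. 6/p_x vs 3/p_y → 0.4918 vs 0.6.
y gives more utility per dollar, so spend all income on y: y* = M/p_y, x* = 0.
Numerically: x* = 0, y* = 26.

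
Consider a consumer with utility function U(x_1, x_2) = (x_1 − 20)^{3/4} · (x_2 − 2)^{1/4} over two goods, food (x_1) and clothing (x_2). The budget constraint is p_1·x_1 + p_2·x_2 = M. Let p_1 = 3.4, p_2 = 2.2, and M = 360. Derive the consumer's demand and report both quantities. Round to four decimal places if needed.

x_1* = 83.4412, x_2* = 34.6818

This is Cobb-Douglas in (x_1−20, x_2−2): tangency gives 0.75·p_2·(x_2−2) = 0.25·p_1·(x_1−20).
Substituting into the budget: x_1* = 20 + 0.75·(M − 20·p_1 − 2·p_2)/p_1, and x_2* = 2 + 0.25·(…)/p_2.
Discretionary income = 360 − 20·3.4 − 2·2.2 = 287.6; x_1* = 20 + 0.75·287.6/3.4 = 83.4412; x_2* = 2 + 0.25·287.6/2.2 = 34.6818.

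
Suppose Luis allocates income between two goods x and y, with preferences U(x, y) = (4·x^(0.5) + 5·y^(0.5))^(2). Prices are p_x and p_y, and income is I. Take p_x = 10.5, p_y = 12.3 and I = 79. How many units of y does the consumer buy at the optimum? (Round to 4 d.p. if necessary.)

y* = 3.6708

From the CES first-order condition, (4/5)·(y/x)^(0.5) = p_x/p_y.
Solve for the ratio: y/x = [(5/4)·p_x/p_y]^(2).
Substitute y = (y/x)·x into the budget: x* = I/(p_x + p_y·(y/x)).
Numerically y/x = 1.138645, so x* = 79/(10.5 + 12.3·1.138645) = 3.2238 and y* = 1.138645·3.2238 = 3.6708.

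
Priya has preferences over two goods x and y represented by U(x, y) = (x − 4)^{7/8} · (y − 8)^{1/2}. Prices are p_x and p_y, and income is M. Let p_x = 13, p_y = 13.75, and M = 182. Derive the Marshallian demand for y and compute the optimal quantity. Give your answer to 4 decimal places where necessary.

Let x' = x−4, y' = y−8. MRS = (7/4)·y'/x' = p_x/p_y.
After buying the subsistence bundle (4, 8), a share 7/11 of the remaining income goes to x: x* = 4 + 7/11·(M − 4p_x − 8p_y)/p_x.
Discretionary income = 182 − 4·13 − 8·13.75 = 20; y* = 8 + 4/11·20/13.75 = 8.5289.

y* = 8.5289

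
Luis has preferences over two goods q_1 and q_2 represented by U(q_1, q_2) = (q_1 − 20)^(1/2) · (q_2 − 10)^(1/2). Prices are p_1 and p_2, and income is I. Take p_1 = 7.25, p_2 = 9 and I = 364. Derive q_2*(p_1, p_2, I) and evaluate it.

This is Cobb-Douglas in (q_1−20, q_2−10): tangency gives 0.5·p_2·(q_2−10) = 0.5·p_1·(q_1−20).
After buying the subsistence bundle (20, 10), a share 0.5 of the remaining income goes to q_1: q_1* = 20 + 0.5·(I − 20p_1 − 10p_2)/p_1.
Discretionary income = 364 − 20·7.25 − 10·9 = 129; q_2* = 10 + 0.5·129/9 = 17.1667.

q_2* = 17.1667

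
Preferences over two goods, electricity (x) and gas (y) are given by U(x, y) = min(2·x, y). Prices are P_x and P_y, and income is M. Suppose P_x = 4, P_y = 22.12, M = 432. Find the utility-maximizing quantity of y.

Leontief preferences: the optimum is at the kink where x/1 = y/2, i.e. y = 2·x.
Budget: P_x·x + P_y·2·x = M, so (P_x + 2·P_y)·x = M.
Demand: x*(P_x,P_y,M) = M/(P_x + 2·P_y), y* = 2·M/(P_x + 2·P_y).
Here 4 + 2·22.12 = 48.24, giving y* = 17.9104.

y* = 17.9104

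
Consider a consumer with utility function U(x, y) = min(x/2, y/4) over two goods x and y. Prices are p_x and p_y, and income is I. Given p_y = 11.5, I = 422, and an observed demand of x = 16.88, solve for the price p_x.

p_x = 2

Leontief preferences: the optimum is at the kink where x/2 = y/4, i.e. y = 2·x.
Budget: p_x·x + p_y·2·x = I, so (2·p_x + 4·p_y)·x = 2·I.
Demand: x*(p_x,p_y,I) = 2·I/(2·p_x + 4·p_y), y* = 4·I/(2·p_x + 4·p_y).
Set x* = 16.88 in the demand function and solve for p_x: p_x = 2.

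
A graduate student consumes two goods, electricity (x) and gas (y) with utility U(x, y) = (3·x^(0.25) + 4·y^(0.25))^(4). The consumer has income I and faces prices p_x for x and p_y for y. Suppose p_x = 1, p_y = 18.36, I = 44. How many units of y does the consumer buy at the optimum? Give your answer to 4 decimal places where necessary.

y* = 0.8566

Substitute y = (y/x)·x into the budget: x* = I/(p_x + p_y·(y/x)).
Numerically y/x = 0.030299, so x* = 44/(1 + 18.36·0.030299) = 28.2725 and y* = 0.030299·28.2725 = 0.8566.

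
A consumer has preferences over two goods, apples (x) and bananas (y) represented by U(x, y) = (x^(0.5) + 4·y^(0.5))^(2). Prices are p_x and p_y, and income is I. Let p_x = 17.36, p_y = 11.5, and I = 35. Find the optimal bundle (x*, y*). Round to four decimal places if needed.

Substitute y = (y/x)·x into the budget: x* = I/(p_x + p_y·(y/x)).
Numerically y/x = 36.460594, so x* = 35/(17.36 + 11.5·36.460594) = 0.0802 and y* = 36.460594·0.0802 = 2.9225.

x* = 0.0802, y* = 2.9225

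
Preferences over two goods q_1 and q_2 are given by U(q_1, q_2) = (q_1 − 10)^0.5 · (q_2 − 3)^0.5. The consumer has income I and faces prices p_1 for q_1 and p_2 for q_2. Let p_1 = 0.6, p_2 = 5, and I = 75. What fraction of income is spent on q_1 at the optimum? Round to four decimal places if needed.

share on q_1 = 0.44

This is Cobb-Douglas in (q_1−10, q_2−3): tangency gives 0.5·p_2·(q_2−3) = 0.5·p_1·(q_1−10).
After buying the subsistence bundle (10, 3), a share 0.5 of the remaining income goes to q_1: q_1* = 10 + 0.5·(I − 10p_1 − 3p_2)/p_1.
Discretionary income = 75 − 10·0.6 − 3·5 = 54; q_1* = 10 + 0.5·54/0.6 = 55; q_2* = 3 + 0.5·54/5 = 8.4.
Expenditure on q_1: 0.6·55 = 33; share = 0.44.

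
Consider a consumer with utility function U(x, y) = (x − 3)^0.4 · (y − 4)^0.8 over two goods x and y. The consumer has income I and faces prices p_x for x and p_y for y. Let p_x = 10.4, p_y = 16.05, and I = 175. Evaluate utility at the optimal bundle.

V = 3.786

MRS = (1/2)·(y−4)/(x−3). Tangency with p_x/p_y gives y−4 = 2·(p_x/p_y)·(x−3).
After buying the subsistence bundle (3, 4), a share 1/3 of the remaining income goes to x: x* = 3 + 1/3·(I − 3p_x − 4p_y)/p_x.
Discretionary income = 175 − 3·10.4 − 4·16.05 = 79.6; x* = 3 + 1/3·79.6/10.4 = 5.5513; y* = 4 + 2/3·79.6/16.05 = 7.3063.
Utility at the optimum: U(5.5513, 7.3063) = 3.786.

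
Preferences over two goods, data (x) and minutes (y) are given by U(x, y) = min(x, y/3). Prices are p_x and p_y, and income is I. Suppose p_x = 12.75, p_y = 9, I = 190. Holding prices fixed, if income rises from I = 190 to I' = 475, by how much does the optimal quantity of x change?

Δx* = 7.1698

With perfect complements, no substitution: consume in ratio x:y = 1:3.
Budget: p_x·x + p_y·3·x = I, so (p_x + 3·p_y)·x = I.
Demand: x*(p_x,p_y,I) = I/(p_x + 3·p_y), y* = 3·I/(p_x + 3·p_y).
Here 12.75 + 3·9 = 39.75, giving x* = 4.7799.
At I' = 475: x* = 11.9497. Change: 11.9497 − 4.7799 = 7.1698.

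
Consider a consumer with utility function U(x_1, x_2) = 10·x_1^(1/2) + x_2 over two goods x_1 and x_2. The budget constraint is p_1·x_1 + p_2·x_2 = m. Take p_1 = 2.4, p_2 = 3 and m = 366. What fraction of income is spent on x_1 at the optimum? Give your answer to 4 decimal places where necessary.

MU_x_1 = 5/√x_1, MU_x_2 = 1. Tangency: 5/√x_1 = p_1/p_2.
Solve: √x_1 = 5·p_2/p_1, so x_1*(p_1,p_2) = (5·p_2/p_1)², and x_2* = (m − p_1·x_1*)/p_2.
Plugging in: x_1* = (5·3/2.4)² = 39.0625, x_2* = 90.75.
Expenditure on x_1: 2.4·39.0625 = 93.75; share = 0.2561.

share on x_1 = 0.2561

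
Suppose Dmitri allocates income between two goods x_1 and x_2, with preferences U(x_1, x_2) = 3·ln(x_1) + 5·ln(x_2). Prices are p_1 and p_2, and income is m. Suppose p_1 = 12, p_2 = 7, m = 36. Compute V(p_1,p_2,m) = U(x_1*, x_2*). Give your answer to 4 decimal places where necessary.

Tangency: MRS = (3/5)·x_2/x_1 = p_1/p_2.
So 3·p_2·x_2 = 5·p_1·x_1; combined with the budget, a share 0.375 of income goes to x_1.
Demand: x_1*(p_1,p_2,m) = 0.375·m/p_1 and x_2* = 0.625·m/p_2.
At p_1=12, p_2=7, m=36: x_1* = 0.375·36/12 = 1.125, x_2* = 3.2143.
Utility at the optimum: U(1.125, 3.2143) = 6.1914.

V = 6.1914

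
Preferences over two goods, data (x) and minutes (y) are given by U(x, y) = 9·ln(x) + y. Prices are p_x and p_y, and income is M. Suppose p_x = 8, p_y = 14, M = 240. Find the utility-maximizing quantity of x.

MU_x = 9/x, MU_y = 1. Tangency: 9/x = p_x/p_y.
So x*(p_x,p_y) = 9·p_y/p_x, independent of income; and y* = (M − 9·p_y)/p_y.
At the given prices: x* = 9·14/8 = 15.75.

x* = 15.75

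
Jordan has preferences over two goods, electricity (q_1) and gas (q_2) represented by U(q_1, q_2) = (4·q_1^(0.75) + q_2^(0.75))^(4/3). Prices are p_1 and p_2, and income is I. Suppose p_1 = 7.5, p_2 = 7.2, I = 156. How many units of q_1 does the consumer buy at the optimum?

q_1* = 20.7086

With the ratio pinned down, the budget gives q_1* = I/(p_1 + p_2·(q_2/q_1)) and q_2* = (q_2/q_1)·q_1*.
Numerically q_2/q_1 = 0.004599, so q_1* = 156/(7.5 + 7.2·0.004599) = 20.7086.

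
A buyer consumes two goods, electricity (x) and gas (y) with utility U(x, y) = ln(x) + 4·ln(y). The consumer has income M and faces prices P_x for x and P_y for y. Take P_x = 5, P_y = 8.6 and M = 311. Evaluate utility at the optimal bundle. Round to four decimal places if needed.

V = 15.9805

Demand: x*(P_x,P_y,M) = 0.2·M/P_x and y* = 0.8·M/P_y.
At P_x=5, P_y=8.6, M=311: x* = 0.2·311/5 = 12.44, y* = 28.9302.
Utility at the optimum: U(12.44, 28.9302) = 15.9805.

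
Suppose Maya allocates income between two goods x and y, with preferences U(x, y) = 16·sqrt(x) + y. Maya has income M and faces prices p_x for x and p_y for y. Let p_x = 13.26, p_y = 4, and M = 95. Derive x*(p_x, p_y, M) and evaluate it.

MU_x = 8/√x, MU_y = 1. Tangency: 8/√x = p_x/p_y.
Thus x* = (8·p_y/p_x)² — independent of M — with the rest of income spent on y.
Plugging in: x* = (8·4/13.26)² = 5.8239.

x* = 5.8239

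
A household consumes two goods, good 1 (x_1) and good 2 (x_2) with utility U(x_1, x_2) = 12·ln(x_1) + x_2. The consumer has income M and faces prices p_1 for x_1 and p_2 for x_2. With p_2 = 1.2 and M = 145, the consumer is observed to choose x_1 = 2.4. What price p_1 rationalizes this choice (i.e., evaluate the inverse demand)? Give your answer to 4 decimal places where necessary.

p_1 = 6

MU_x_1 = 12/x_1, MU_x_2 = 1. Tangency: 12/x_1 = p_1/p_2.
So x_1*(p_1,p_2) = 12·p_2/p_1, independent of income; and x_2* = (M − 12·p_2)/p_2.
Set x_1* = 2.4 in the demand function and solve for p_1: p_1 = 6.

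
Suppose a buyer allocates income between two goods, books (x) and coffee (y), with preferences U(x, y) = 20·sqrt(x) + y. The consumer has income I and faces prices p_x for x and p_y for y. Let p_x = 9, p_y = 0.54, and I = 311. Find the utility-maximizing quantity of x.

Solve: √x = 10·p_y/p_x, so x*(p_x,p_y) = (10·p_y/p_x)², and y* = (I − p_x·x*)/p_y.
Plugging in: x* = (10·0.54/9)² = 0.36.

x* = 0.36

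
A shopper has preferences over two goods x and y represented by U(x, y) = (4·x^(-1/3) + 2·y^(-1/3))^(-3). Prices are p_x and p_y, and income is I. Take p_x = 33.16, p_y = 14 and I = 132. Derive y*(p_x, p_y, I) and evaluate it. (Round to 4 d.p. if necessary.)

y* = 3.0549

MRS = MU_x/MU_y = 2·(y/x)^(4/3). Set equal to p_x/p_y.
Solve for the ratio: y/x = [(1/2)·p_x/p_y]^(0.75).
Substitute y = (y/x)·x into the budget: x* = I/(p_x + p_y·(y/x)).
Numerically y/x = 1.135252, so x* = 132/(33.16 + 14·1.135252) = 2.6909 and y* = 1.135252·2.6909 = 3.0549.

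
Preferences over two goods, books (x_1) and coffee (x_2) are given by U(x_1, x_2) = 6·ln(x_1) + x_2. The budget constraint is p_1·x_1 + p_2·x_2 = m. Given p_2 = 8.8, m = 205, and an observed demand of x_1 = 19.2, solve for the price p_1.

p_1 = 2.75

Set MRS = p_1/p_2: (6/x_1)/1 = p_1/p_2.
So x_1*(p_1,p_2) = 6·p_2/p_1, independent of income; and x_2* = (m − 6·p_2)/p_2.
Set x_1* = 19.2 in the demand function and solve for p_1: p_1 = 2.75.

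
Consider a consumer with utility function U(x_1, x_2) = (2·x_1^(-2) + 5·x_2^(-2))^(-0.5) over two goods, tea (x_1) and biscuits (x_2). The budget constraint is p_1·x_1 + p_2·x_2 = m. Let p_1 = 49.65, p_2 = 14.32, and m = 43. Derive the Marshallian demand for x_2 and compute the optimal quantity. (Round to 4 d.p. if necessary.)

MRS = MU_x_1/MU_x_2 = (2/5)·(x_2/x_1)^(3). Set equal to p_1/p_2.
Solve for the ratio: x_2/x_1 = [(5/2)·p_1/p_2]^(1/3).
Substitute x_2 = (x_2/x_1)·x_1 into the budget: x_1* = m/(p_1 + p_2·(x_2/x_1)).
Numerically x_2/x_1 = 2.054181, so x_1* = 43/(49.65 + 14.32·2.054181) = 0.5439 and x_2* = 2.054181·0.5439 = 1.1172.

x_2* = 1.1172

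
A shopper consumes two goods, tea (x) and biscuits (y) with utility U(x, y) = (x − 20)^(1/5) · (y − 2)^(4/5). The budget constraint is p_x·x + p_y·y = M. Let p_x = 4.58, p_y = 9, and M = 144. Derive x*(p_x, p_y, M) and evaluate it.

MRS = (1/4)·(y−2)/(x−20). Tangency with p_x/p_y gives y−2 = 4·(p_x/p_y)·(x−20).
After buying the subsistence bundle (20, 2), a share 0.2 of the remaining income goes to x: x* = 20 + 0.2·(M − 20p_x − 2p_y)/p_x.
Discretionary income = 144 − 20·4.58 − 2·9 = 34.4; x* = 20 + 0.2·34.4/4.58 = 21.5022.

x* = 21.5022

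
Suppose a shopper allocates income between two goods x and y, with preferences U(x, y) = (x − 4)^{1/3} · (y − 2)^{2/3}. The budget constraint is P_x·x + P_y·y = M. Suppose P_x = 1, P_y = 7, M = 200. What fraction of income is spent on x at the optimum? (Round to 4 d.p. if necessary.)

share on x = 0.3233

After buying the subsistence bundle (4, 2), a share 1/3 of the remaining income goes to x: x* = 4 + 1/3·(M − 4P_x − 2P_y)/P_x.
Discretionary income = 200 − 4·1 − 2·7 = 182; x* = 4 + 1/3·182/1 = 64.6667; y* = 2 + 2/3·182/7 = 19.3333.
Expenditure on x: 1·64.6667 = 64.6667; share = 0.3233.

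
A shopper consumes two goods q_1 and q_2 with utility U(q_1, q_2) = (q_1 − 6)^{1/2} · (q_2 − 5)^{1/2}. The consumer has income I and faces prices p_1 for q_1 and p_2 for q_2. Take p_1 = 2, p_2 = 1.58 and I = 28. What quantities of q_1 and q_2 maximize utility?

Let q_1' = q_1−6, q_2' = q_2−5. MRS = q_2'/q_1' = p_1/p_2.
Substituting into the budget: q_1* = 6 + 0.5·(I − 6·p_1 − 5·p_2)/p_1, and q_2* = 5 + 0.5·(…)/p_2.
Discretionary income = 28 − 6·2 − 5·1.58 = 8.1; q_1* = 6 + 0.5·8.1/2 = 8.025; q_2* = 5 + 0.5·8.1/1.58 = 7.5633.

q_1* = 8.025, q_2* = 7.5633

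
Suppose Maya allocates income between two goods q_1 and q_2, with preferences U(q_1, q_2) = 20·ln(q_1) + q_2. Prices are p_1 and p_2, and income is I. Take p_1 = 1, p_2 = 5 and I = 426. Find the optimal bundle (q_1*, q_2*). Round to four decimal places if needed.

Set MRS = p_1/p_2: (20/q_1)/1 = p_1/p_2.
So q_1*(p_1,p_2) = 20·p_2/p_1, independent of income; and q_2* = (I − 20·p_2)/p_2.
At the given prices: q_1* = 20·5/1 = 100, and q_2* = 65.2.

q_1* = 100, q_2* = 65.2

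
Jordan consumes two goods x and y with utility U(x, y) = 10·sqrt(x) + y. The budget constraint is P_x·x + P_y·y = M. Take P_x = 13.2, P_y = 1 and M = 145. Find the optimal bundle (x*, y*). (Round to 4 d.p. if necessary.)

x* = 0.1435, y* = 143.1061

Utility is quasi-linear in y; the FOC for x is 5/√x = P_x/P_y.
Thus x* = (5·P_y/P_x)² — independent of M — with the rest of income spent on y.
Plugging in: x* = (5·1/13.2)² = 0.1435, y* = 143.1061.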